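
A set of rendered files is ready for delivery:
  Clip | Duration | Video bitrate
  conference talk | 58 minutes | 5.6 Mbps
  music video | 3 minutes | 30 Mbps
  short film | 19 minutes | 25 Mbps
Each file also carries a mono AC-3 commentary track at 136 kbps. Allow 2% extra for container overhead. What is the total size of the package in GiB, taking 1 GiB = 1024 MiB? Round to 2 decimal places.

Audio: 136 kbps = 0.136 Mbps.
conference talk: 5.736 Mbps × 3480 s × 1.02 = 20360.5 Mb
music video: 30.136 Mbps × 180 s × 1.02 = 5533.0 Mb
short film: 25.136 Mbps × 1140 s × 1.02 = 29228.1 Mb
Total: 55121.6 Mb = 6890.2 MB.
= 6.417 GiB.

6.42 GiB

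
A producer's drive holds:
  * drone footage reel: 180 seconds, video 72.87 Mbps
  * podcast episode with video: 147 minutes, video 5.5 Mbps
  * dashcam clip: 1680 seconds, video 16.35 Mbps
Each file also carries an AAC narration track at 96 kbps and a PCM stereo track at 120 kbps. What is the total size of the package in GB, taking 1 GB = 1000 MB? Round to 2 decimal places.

Audio total: 96 + 120 = 216 kbps = 0.216 Mbps.
drone footage reel: 73.086 Mbps × 180 s = 13155.5 Mb
podcast episode with video: 5.716 Mbps × 8820 s = 50415.1 Mb
dashcam clip: 16.566 Mbps × 1680 s = 27830.9 Mb
Total: 91401.5 Mb = 11425.2 MB.
= 11.43 GB.

11.43 GB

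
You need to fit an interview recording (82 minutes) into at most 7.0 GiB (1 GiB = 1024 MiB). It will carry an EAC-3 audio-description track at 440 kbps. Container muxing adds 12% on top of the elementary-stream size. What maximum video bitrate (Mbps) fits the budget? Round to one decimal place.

Budget: 7.0 GiB = 60129.5 Mb.
Stream payload after overhead: 60129.5 / 1.12 = 53687.1 Mb.
82 min = 4920 s
Total bitrate budget: 53687.1 Mb / 4920 s = 10.912 Mbps.
Audio: 440 kbps = 0.440 Mbps.
Video: 10.912 − 0.440 = 10.472 Mbps.

10.5 Mbps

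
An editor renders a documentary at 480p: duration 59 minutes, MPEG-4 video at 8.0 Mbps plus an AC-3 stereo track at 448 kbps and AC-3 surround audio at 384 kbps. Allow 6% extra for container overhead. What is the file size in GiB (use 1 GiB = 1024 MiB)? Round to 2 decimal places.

3.86 GiB

59 min = 3540 s
Audio total: 448 + 384 = 832 kbps = 0.832 Mbps.
Total bitrate: 8.0 + 0.832 = 8.832 Mbps.
Stream data: 8.832 Mbps × 3540 s = 31265.3 Mb.
With 6% container overhead: ×1.06.
33,141 Mb = 4,142,649,600 bytes ÷ 1,073,741,824 = 3.858 GiB.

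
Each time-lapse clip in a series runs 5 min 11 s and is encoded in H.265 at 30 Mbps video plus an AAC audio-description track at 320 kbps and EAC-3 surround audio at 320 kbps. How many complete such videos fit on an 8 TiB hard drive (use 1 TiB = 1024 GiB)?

5 min 11 s = 311 s
Audio total: 320 + 320 = 640 kbps = 0.640 Mbps.
Total bitrate: 30.640 Mbps.
Per item: 30.640 Mbps × 311 s = 9,529 Mb = 1,191 MB.
Capacity: 8 TiB = 70,368,744 Mb; 7384.66 items → 7384 complete.

7384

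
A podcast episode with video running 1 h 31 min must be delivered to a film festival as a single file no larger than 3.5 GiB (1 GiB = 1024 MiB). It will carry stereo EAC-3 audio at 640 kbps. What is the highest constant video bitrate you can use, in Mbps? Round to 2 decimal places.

4.87 Mbps

Budget: 3.5 GiB = 30064.8 Mb.
1 h 31 min = 91 min = 5460 s
Total bitrate budget: 30064.8 Mb / 5460 s = 5.506 Mbps.
Audio: 640 kbps = 0.640 Mbps.
Video: 5.506 − 0.640 = 4.866 Mbps.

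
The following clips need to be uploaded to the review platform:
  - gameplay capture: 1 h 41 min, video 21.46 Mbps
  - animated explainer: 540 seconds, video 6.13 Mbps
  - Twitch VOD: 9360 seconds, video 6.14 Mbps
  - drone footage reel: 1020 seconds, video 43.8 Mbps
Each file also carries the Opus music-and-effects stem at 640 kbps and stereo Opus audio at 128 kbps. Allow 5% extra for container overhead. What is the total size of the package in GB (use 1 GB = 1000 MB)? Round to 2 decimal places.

32.62 GB

Audio total: 640 + 128 = 768 kbps = 0.768 Mbps.
gameplay capture: 22.228 Mbps × 6060 s × 1.05 = 141436.8 Mb
animated explainer: 6.898 Mbps × 540 s × 1.05 = 3911.2 Mb
Twitch VOD: 6.908 Mbps × 9360 s × 1.05 = 67891.8 Mb
drone footage reel: 44.568 Mbps × 1020 s × 1.05 = 47732.3 Mb
Total: 260972.1 Mb = 32621.5 MB.
= 32.62 GB.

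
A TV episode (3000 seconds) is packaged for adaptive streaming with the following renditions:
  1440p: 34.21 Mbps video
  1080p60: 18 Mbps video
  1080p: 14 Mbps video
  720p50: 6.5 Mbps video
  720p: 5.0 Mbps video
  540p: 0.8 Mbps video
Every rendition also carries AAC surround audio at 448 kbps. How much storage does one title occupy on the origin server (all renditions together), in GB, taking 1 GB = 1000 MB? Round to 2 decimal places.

Audio: 448 kbps = 0.448 Mbps.
Sum of rendition bitrates: (34.21+0.448) + (18+0.448) + (14+0.448) + (6.5+0.448) + (5.0+0.448) + (0.8+0.448) = 81.198 Mbps.
× 3000 s = 243,594 Mb = 30,449 MB = 30.45 GB.

30.45 GB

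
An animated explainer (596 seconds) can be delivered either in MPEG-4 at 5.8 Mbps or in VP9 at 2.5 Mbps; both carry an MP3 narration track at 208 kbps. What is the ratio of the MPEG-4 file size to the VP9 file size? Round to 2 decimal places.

Audio: 208 kbps = 0.208 Mbps.
MPEG-4: 6.008 Mbps × 596 s = 3580.8 Mb = 447.596 MB.
VP9: 2.708 Mbps × 596 s = 1614.0 Mb = 201.746 MB.
Ratio: 447.596 / 201.746 = 2.219.

2.22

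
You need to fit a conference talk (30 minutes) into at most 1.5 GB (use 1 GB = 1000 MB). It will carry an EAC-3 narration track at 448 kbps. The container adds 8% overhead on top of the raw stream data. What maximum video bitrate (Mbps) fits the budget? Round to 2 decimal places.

Budget: 1.5 GB = 12000.0 Mb.
Stream payload after overhead: 12000.0 / 1.08 = 11111.1 Mb.
30 min = 1800 s
Total bitrate budget: 11111.1 Mb / 1800 s = 6.173 Mbps.
Audio: 448 kbps = 0.448 Mbps.
Video: 6.173 − 0.448 = 5.725 Mbps.

5.72 Mbps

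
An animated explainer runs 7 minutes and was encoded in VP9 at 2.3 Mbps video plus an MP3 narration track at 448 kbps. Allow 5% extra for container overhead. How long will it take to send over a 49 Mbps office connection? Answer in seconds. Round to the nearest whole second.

7 min = 420 s
Audio: 448 kbps = 0.448 Mbps.
Total bitrate: 2.748 Mbps.
File: 2.748 Mbps × 420 s = 1154.2 Mb.
With 5% container overhead: ×1.05. → 1211.9 Mb.
At 49 Mbps: 1211.9 / 49 = 24.7 s ≈ 24.7 seconds.

25 seconds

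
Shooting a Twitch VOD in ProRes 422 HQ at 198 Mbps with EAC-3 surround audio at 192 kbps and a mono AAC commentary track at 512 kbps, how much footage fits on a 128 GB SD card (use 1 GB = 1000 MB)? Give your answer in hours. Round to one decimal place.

Audio total: 192 + 512 = 704 kbps = 0.704 Mbps.
Total bitrate: 198 + 0.704 = 198.704 Mbps.
Capacity: 128 GB = 1,024,000 Mb.
Recording time: 1,024,000 / 198.704 = 5,153 s ≈ 1.43 hours.

1.4 hours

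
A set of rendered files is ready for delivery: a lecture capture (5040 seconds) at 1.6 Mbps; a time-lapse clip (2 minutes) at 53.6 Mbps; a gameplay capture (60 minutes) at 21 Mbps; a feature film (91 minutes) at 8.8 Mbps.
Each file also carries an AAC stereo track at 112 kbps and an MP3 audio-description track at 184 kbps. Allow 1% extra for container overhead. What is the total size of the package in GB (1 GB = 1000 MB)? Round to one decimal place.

18.0 GB

Audio total: 112 + 184 = 296 kbps = 0.296 Mbps.
lecture capture: 1.896 Mbps × 5040 s × 1.01 = 9651.4 Mb
time-lapse clip: 53.896 Mbps × 120 s × 1.01 = 6532.2 Mb
gameplay capture: 21.296 Mbps × 3600 s × 1.01 = 77432.3 Mb
feature film: 9.096 Mbps × 5460 s × 1.01 = 50160.8 Mb
Total: 143776.7 Mb = 17972.1 MB.
= 17.97 GB.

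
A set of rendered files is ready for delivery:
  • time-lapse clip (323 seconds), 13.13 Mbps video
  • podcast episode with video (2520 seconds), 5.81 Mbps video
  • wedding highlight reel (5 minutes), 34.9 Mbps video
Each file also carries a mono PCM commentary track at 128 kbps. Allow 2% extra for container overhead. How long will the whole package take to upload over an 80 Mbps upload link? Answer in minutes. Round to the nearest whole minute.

Audio: 128 kbps = 0.128 Mbps.
time-lapse clip: 13.258 Mbps × 323 s × 1.02 = 4368.0 Mb
podcast episode with video: 5.938 Mbps × 2520 s × 1.02 = 15263.0 Mb
wedding highlight reel: 35.028 Mbps × 300 s × 1.02 = 10718.6 Mb
Total: 30349.6 Mb = 3793.7 MB.
At 80 Mbps: 30349.6 / 80 = 379 s ≈ 6.32 minutes.

6 minutes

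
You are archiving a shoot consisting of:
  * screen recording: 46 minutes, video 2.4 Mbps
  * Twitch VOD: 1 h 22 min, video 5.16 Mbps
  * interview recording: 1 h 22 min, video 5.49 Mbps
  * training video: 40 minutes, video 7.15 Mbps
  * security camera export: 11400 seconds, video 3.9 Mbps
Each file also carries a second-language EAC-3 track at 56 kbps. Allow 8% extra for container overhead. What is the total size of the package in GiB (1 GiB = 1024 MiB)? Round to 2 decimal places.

Audio: 56 kbps = 0.056 Mbps.
screen recording: 2.456 Mbps × 2760 s × 1.08 = 7320.8 Mb
Twitch VOD: 5.216 Mbps × 4920 s × 1.08 = 27715.7 Mb
interview recording: 5.546 Mbps × 4920 s × 1.08 = 29469.2 Mb
training video: 7.206 Mbps × 2400 s × 1.08 = 18678.0 Mb
security camera export: 3.956 Mbps × 11400 s × 1.08 = 48706.3 Mb
Total: 131890.0 Mb = 16486.3 MB.
= 15.35 GiB.

15.35 GiB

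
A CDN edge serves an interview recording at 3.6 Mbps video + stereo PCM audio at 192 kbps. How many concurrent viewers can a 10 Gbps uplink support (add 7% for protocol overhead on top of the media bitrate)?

2464

Audio: 192 kbps = 0.192 Mbps.
Per-viewer media rate: 3.792 Mbps.
On the wire with 7% overhead: 4.057 Mbps.
10 Gbps = 10,000 Mbps; 10,000 / 4.057 = 2464.61 → 2464 viewers.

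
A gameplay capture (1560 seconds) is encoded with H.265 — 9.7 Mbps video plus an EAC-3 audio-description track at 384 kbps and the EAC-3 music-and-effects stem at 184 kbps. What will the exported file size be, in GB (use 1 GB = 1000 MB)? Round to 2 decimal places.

Audio total: 384 + 184 = 568 kbps = 0.568 Mbps.
Total bitrate: 9.7 + 0.568 = 10.268 Mbps.
Stream data: 10.268 Mbps × 1560 s = 16018.1 Mb.
16,018 Mb ÷ 8 = 2,002 MB → 2.002 GB.

2.00 GB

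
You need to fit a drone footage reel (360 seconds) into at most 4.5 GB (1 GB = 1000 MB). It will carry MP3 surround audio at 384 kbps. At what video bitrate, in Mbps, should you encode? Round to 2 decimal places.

Budget: 4.5 GB = 36000.0 Mb.
Total bitrate budget: 36000.0 Mb / 360 s = 100.000 Mbps.
Audio: 384 kbps = 0.384 Mbps.
Video: 100.000 − 0.384 = 99.616 Mbps.

99.62 Mbps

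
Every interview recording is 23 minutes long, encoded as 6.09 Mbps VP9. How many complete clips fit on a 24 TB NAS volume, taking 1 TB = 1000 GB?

22845

23 min = 1380 s
Per item: 6.090 Mbps × 1380 s = 8,404 Mb = 1,051 MB.
Capacity: 24 TB = 192,000,000 Mb; 22845.72 items → 22845 complete.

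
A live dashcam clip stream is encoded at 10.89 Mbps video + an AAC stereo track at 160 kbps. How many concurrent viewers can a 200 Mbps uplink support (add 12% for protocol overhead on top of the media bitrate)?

Audio: 160 kbps = 0.160 Mbps.
Per-viewer media rate: 11.050 Mbps.
On the wire with 12% overhead: 12.376 Mbps.
200 Mbps = 200.0 Mbps; 200.0 / 12.376 = 16.16 → 16 viewers.

16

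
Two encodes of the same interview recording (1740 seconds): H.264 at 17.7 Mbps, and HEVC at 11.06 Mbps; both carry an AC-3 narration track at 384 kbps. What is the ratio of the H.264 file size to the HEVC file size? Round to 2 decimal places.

1.58

Audio: 384 kbps = 0.384 Mbps.
H.264: 18.084 Mbps × 1740 s = 31466.2 Mb = 3.663 GiB.
HEVC: 11.444 Mbps × 1740 s = 19912.6 Mb = 2.318 GiB.
Ratio: 3.663 / 2.318 = 1.580.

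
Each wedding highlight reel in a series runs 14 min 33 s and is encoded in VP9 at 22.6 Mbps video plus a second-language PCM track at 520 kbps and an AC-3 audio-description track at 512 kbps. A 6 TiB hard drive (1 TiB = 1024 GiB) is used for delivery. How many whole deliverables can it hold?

2558

14 min 33 s = 873 s
Audio total: 520 + 512 = 1032 kbps = 1.032 Mbps.
Total bitrate: 23.632 Mbps.
Per item: 23.632 Mbps × 873 s = 20,631 Mb = 2,579 MB.
Capacity: 6 TiB = 52,776,558 Mb; 2558.15 items → 2558 complete.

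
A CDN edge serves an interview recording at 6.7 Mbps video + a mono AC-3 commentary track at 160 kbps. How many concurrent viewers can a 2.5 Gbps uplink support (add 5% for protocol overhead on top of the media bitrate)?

Audio: 160 kbps = 0.160 Mbps.
Per-viewer media rate: 6.860 Mbps.
On the wire with 5% overhead: 7.203 Mbps.
2.5 Gbps = 2,500 Mbps; 2,500 / 7.203 = 347.08 → 347 viewers.

347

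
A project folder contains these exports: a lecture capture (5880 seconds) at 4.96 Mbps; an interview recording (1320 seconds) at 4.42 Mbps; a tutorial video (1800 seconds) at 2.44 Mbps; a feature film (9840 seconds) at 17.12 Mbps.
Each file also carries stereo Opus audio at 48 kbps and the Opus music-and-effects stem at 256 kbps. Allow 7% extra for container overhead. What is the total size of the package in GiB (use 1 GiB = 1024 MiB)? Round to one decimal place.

Audio total: 48 + 256 = 304 kbps = 0.304 Mbps.
lecture capture: 5.264 Mbps × 5880 s × 1.07 = 33119.0 Mb
interview recording: 4.724 Mbps × 1320 s × 1.07 = 6672.2 Mb
tutorial video: 2.744 Mbps × 1800 s × 1.07 = 5284.9 Mb
feature film: 17.424 Mbps × 9840 s × 1.07 = 183453.8 Mb
Total: 228529.9 Mb = 28566.2 MB.
= 26.60 GiB.

26.6 GiB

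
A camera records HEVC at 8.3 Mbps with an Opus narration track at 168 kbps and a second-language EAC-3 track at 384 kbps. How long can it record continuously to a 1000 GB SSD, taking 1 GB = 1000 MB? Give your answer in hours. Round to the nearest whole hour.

Audio total: 168 + 384 = 552 kbps = 0.552 Mbps.
Total bitrate: 8.3 + 0.552 = 8.852 Mbps.
Capacity: 1000 GB = 8,000,000 Mb.
Recording time: 8,000,000 / 8.852 = 903,751 s ≈ 251 hours.

251 hours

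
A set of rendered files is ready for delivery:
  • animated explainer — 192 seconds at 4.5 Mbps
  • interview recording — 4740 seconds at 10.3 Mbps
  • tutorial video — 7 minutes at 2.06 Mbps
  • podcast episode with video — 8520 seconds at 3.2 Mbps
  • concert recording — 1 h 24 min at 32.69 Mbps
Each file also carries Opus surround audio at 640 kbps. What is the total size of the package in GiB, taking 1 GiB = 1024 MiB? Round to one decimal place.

Audio: 640 kbps = 0.640 Mbps.
animated explainer: 5.140 Mbps × 192 s = 986.9 Mb
interview recording: 10.940 Mbps × 4740 s = 51855.6 Mb
tutorial video: 2.700 Mbps × 420 s = 1134.0 Mb
podcast episode with video: 3.840 Mbps × 8520 s = 32716.8 Mb
concert recording: 33.330 Mbps × 5040 s = 167983.2 Mb
Total: 254676.5 Mb = 31834.6 MB.
= 29.65 GiB.

29.6 GiB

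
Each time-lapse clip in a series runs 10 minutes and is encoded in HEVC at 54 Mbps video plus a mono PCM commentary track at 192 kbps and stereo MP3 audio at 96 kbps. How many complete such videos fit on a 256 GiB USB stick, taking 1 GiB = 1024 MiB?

10 min = 600 s
Audio total: 192 + 96 = 288 kbps = 0.288 Mbps.
Total bitrate: 54.288 Mbps.
Per item: 54.288 Mbps × 600 s = 32,573 Mb = 4,072 MB.
Capacity: 256 GiB = 2,199,023 Mb; 67.51 items → 67 complete.

67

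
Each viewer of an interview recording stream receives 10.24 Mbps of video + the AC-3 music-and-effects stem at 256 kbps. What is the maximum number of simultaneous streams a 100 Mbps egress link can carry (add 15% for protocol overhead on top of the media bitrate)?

Audio: 256 kbps = 0.256 Mbps.
Per-viewer media rate: 10.496 Mbps.
On the wire with 15% overhead: 12.070 Mbps.
100 Mbps = 100.0 Mbps; 100.0 / 12.070 = 8.28 → 8 viewers.

8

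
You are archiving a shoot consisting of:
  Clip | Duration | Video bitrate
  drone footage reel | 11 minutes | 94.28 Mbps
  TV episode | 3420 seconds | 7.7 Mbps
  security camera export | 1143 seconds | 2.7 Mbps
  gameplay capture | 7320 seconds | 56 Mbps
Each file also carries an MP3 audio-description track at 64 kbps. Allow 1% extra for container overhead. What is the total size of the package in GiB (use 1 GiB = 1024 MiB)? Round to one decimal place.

Audio: 64 kbps = 0.064 Mbps.
drone footage reel: 94.344 Mbps × 660 s × 1.01 = 62889.7 Mb
TV episode: 7.764 Mbps × 3420 s × 1.01 = 26818.4 Mb
security camera export: 2.764 Mbps × 1143 s × 1.01 = 3190.8 Mb
gameplay capture: 56.064 Mbps × 7320 s × 1.01 = 414492.4 Mb
Total: 507391.3 Mb = 63423.9 MB.
= 59.07 GiB.

59.1 GiB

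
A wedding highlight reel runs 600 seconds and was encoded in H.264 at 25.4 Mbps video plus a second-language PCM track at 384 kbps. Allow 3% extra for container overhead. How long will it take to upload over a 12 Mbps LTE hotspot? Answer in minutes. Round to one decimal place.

22.1 minutes

Audio: 384 kbps = 0.384 Mbps.
Total bitrate: 25.784 Mbps.
File: 25.784 Mbps × 600 s = 15470.4 Mb.
With 3% container overhead: ×1.03. → 15934.5 Mb.
At 12 Mbps: 15934.5 / 12 = 1327.9 s ≈ 22.1 minutes.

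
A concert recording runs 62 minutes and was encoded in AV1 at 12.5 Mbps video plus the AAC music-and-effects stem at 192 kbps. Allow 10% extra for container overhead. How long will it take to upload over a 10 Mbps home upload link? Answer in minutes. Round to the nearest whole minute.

62 min = 3720 s
Audio: 192 kbps = 0.192 Mbps.
Total bitrate: 12.692 Mbps.
File: 12.692 Mbps × 3720 s = 47214.2 Mb.
With 10% container overhead: ×1.10. → 51935.7 Mb.
At 10 Mbps: 51935.7 / 10 = 5193.6 s ≈ 86.6 minutes.

87 minutes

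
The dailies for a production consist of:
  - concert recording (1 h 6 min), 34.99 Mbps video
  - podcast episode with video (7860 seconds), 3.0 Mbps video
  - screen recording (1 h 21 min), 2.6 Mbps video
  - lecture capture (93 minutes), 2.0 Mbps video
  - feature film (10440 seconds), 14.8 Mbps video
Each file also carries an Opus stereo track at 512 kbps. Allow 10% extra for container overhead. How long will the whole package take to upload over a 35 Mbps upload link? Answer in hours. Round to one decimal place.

Audio: 512 kbps = 0.512 Mbps.
concert recording: 35.502 Mbps × 3960 s × 1.10 = 154646.7 Mb
podcast episode with video: 3.512 Mbps × 7860 s × 1.10 = 30364.8 Mb
screen recording: 3.112 Mbps × 4860 s × 1.10 = 16636.8 Mb
lecture capture: 2.512 Mbps × 5580 s × 1.10 = 15418.7 Mb
feature film: 15.312 Mbps × 10440 s × 1.10 = 175843.0 Mb
Total: 392909.9 Mb = 49113.7 MB.
At 35 Mbps: 392909.9 / 35 = 11226 s ≈ 3.12 hours.

3.1 hours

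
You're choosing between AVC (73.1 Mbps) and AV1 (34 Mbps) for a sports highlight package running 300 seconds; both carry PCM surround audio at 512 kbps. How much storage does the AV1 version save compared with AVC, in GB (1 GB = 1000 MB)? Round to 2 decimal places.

1.47 GB

Audio: 512 kbps = 0.512 Mbps.
AVC: 73.612 Mbps × 300 s = 22083.6 Mb = 2.760 GB.
AV1: 34.512 Mbps × 300 s = 10353.6 Mb = 1.294 GB.
Saving: 2.760 − 1.294 = 1.466 GB.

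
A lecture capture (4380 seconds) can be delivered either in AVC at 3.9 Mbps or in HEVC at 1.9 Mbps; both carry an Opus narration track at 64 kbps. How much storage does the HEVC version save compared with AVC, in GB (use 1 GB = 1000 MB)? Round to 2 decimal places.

1.10 GB

Audio: 64 kbps = 0.064 Mbps.
AVC: 3.964 Mbps × 4380 s = 17362.3 Mb = 2.170 GB.
HEVC: 1.964 Mbps × 4380 s = 8602.3 Mb = 1.075 GB.
Saving: 2.170 − 1.075 = 1.095 GB.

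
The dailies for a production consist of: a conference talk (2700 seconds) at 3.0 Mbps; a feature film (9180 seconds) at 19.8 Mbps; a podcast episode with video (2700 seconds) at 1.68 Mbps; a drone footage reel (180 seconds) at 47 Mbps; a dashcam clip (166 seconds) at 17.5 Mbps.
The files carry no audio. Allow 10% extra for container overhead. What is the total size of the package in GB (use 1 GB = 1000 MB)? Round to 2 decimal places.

28.29 GB

conference talk: 3.000 Mbps × 2700 s × 1.10 = 8910.0 Mb
feature film: 19.800 Mbps × 9180 s × 1.10 = 199940.4 Mb
podcast episode with video: 1.680 Mbps × 2700 s × 1.10 = 4989.6 Mb
drone footage reel: 47.000 Mbps × 180 s × 1.10 = 9306.0 Mb
dashcam clip: 17.500 Mbps × 166 s × 1.10 = 3195.5 Mb
Total: 226341.5 Mb = 28292.7 MB.
= 28.29 GB.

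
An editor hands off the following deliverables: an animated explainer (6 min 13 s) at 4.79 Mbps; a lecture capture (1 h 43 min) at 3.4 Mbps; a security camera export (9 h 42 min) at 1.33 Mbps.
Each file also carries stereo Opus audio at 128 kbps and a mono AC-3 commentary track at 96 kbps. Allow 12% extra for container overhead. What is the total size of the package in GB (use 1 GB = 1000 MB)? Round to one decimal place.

11.0 GB

Audio total: 128 + 96 = 224 kbps = 0.224 Mbps.
animated explainer: 5.014 Mbps × 373 s × 1.12 = 2094.6 Mb
lecture capture: 3.624 Mbps × 6180 s × 1.12 = 25083.9 Mb
security camera export: 1.554 Mbps × 34920 s × 1.12 = 60777.6 Mb
Total: 87956.1 Mb = 10994.5 MB.
= 10.99 GB.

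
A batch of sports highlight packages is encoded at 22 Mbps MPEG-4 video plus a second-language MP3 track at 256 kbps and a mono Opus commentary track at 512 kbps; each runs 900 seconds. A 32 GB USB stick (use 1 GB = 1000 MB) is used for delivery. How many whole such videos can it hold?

Audio total: 256 + 512 = 768 kbps = 0.768 Mbps.
Total bitrate: 22.768 Mbps.
Per item: 22.768 Mbps × 900 s = 20,491 Mb = 2,561 MB.
Capacity: 32 GB = 256,000 Mb; 12.49 items → 12 complete.

12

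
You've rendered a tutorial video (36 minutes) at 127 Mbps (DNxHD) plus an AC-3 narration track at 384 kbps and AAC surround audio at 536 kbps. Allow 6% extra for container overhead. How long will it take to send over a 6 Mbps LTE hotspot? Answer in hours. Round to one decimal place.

13.6 hours

36 min = 2160 s
Audio total: 384 + 536 = 920 kbps = 0.920 Mbps.
Total bitrate: 127.920 Mbps.
File: 127.920 Mbps × 2160 s = 276307.2 Mb.
With 6% container overhead: ×1.06. → 292885.6 Mb.
At 6 Mbps: 292885.6 / 6 = 48814.3 s ≈ 13.6 hours.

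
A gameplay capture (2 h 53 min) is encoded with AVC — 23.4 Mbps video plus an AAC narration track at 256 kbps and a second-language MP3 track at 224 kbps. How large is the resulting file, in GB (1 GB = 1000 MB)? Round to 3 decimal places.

30.984 GB

2 h 53 min = 173 min = 10380 s
Audio total: 256 + 224 = 480 kbps = 0.480 Mbps.
Total bitrate: 23.4 + 0.480 = 23.880 Mbps.
Stream data: 23.880 Mbps × 10380 s = 247874.4 Mb.
247,874 Mb ÷ 8 = 30,984 MB → 30.98 GB.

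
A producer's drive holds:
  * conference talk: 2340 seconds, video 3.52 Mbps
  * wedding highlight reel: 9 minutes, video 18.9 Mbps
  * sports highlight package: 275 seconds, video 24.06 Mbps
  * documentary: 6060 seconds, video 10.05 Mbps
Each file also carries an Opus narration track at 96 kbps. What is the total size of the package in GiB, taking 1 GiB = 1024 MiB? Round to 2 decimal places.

10.11 GiB

Audio: 96 kbps = 0.096 Mbps.
conference talk: 3.616 Mbps × 2340 s = 8461.4 Mb
wedding highlight reel: 18.996 Mbps × 540 s = 10257.8 Mb
sports highlight package: 24.156 Mbps × 275 s = 6642.9 Mb
documentary: 10.146 Mbps × 6060 s = 61484.8 Mb
Total: 86846.9 Mb = 10855.9 MB.
= 10.11 GiB.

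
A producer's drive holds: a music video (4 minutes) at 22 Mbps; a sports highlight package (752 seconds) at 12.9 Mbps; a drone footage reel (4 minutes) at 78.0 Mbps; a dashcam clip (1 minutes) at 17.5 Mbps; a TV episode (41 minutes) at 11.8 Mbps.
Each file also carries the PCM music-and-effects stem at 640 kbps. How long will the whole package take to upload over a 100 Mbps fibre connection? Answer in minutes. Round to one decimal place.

Audio: 640 kbps = 0.640 Mbps.
music video: 22.640 Mbps × 240 s = 5433.6 Mb
sports highlight package: 13.540 Mbps × 752 s = 10182.1 Mb
drone footage reel: 78.640 Mbps × 240 s = 18873.6 Mb
dashcam clip: 18.140 Mbps × 60 s = 1088.4 Mb
TV episode: 12.440 Mbps × 2460 s = 30602.4 Mb
Total: 66180.1 Mb = 8272.5 MB.
At 100 Mbps: 66180.1 / 100 = 662 s ≈ 11 minutes.

11.0 minutes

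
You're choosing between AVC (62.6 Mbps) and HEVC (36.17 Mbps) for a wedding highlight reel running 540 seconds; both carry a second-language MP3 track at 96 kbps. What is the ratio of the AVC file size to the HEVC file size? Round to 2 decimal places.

Audio: 96 kbps = 0.096 Mbps.
AVC: 62.696 Mbps × 540 s = 33855.8 Mb = 4.232 GB.
HEVC: 36.266 Mbps × 540 s = 19583.6 Mb = 2.448 GB.
Ratio: 4.232 / 2.448 = 1.729.

1.73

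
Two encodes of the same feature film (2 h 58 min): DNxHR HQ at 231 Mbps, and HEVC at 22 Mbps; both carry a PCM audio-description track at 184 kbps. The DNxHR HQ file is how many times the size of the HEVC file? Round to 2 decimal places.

10.42

2 h 58 min = 178 min = 10680 s
Audio: 184 kbps = 0.184 Mbps.
DNxHR HQ: 231.184 Mbps × 10680 s = 2469045.1 Mb = 287.435 GiB.
HEVC: 22.184 Mbps × 10680 s = 236925.1 Mb = 27.582 GiB.
Ratio: 287.435 / 27.582 = 10.421.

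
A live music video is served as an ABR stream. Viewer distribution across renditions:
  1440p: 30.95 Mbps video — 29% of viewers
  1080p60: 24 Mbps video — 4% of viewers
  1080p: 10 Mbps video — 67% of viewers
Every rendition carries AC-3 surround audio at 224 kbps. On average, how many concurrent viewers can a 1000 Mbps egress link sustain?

59

Audio: 224 kbps = 0.224 Mbps.
Average per-viewer bitrate: 0.29×31.174 + 0.04×24.224 + 0.67×10.224 = 16.860 Mbps.
1000 Mbps = 1,000 Mbps; 1,000 / 16.860 = 59.31 → 59.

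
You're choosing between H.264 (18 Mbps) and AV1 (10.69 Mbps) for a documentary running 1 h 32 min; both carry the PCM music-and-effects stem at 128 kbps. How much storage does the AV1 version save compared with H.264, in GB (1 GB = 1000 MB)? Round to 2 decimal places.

5.04 GB

1 h 32 min = 92 min = 5520 s
Audio: 128 kbps = 0.128 Mbps.
H.264: 18.128 Mbps × 5520 s = 100066.6 Mb = 12.508 GB.
AV1: 10.818 Mbps × 5520 s = 59715.4 Mb = 7.464 GB.
Saving: 12.508 − 7.464 = 5.044 GB.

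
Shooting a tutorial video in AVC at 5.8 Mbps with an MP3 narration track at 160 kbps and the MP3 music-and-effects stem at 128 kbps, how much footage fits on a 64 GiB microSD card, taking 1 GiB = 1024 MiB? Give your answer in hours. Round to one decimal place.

Audio total: 160 + 128 = 288 kbps = 0.288 Mbps.
Total bitrate: 5.8 + 0.288 = 6.088 Mbps.
Capacity: 64 GiB = 549,756 Mb.
Recording time: 549,756 / 6.088 = 90,302 s ≈ 25.1 hours.

25.1 hours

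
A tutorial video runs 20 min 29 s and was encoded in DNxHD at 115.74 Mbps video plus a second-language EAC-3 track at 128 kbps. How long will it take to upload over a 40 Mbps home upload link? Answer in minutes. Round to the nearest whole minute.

20 min 29 s = 1229 s
Audio: 128 kbps = 0.128 Mbps.
Total bitrate: 115.868 Mbps.
File: 115.868 Mbps × 1229 s = 142401.8 Mb.
At 40 Mbps: 142401.8 / 40 = 3560.0 s ≈ 59.3 minutes.

59 minutes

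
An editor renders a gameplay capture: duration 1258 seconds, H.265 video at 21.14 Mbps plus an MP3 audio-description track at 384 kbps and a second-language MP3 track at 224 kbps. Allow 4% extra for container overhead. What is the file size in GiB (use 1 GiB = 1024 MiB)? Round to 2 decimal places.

Audio total: 384 + 224 = 608 kbps = 0.608 Mbps.
Total bitrate: 21.14 + 0.608 = 21.748 Mbps.
Stream data: 21.748 Mbps × 1258 s = 27359.0 Mb.
With 4% container overhead: ×1.04.
28,453 Mb = 3,556,667,920 bytes ÷ 1,073,741,824 = 3.312 GiB.

3.31 GiB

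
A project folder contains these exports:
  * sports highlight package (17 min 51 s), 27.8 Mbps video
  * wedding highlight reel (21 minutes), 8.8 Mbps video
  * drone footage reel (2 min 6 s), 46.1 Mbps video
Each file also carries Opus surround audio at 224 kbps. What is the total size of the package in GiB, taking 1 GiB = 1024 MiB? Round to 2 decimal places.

Audio: 224 kbps = 0.224 Mbps.
sports highlight package: 28.024 Mbps × 1071 s = 30013.7 Mb
wedding highlight reel: 9.024 Mbps × 1260 s = 11370.2 Mb
drone footage reel: 46.324 Mbps × 126 s = 5836.8 Mb
Total: 47220.8 Mb = 5902.6 MB.
= 5.497 GiB.

5.50 GiB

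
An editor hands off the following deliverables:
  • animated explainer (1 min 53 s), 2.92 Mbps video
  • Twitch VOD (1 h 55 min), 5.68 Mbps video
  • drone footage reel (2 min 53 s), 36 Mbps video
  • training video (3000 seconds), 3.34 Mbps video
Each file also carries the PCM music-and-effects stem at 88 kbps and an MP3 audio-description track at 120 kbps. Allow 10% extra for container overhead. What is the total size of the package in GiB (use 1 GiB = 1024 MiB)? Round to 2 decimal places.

7.41 GiB

Audio total: 88 + 120 = 208 kbps = 0.208 Mbps.
animated explainer: 3.128 Mbps × 113 s × 1.10 = 388.8 Mb
Twitch VOD: 5.888 Mbps × 6900 s × 1.10 = 44689.9 Mb
drone footage reel: 36.208 Mbps × 173 s × 1.10 = 6890.4 Mb
training video: 3.548 Mbps × 3000 s × 1.10 = 11708.4 Mb
Total: 63677.5 Mb = 7959.7 MB.
= 7.413 GiB.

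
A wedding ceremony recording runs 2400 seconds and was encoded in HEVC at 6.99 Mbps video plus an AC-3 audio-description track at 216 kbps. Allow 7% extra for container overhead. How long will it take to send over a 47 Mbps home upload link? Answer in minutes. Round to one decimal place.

Audio: 216 kbps = 0.216 Mbps.
Total bitrate: 7.206 Mbps.
File: 7.206 Mbps × 2400 s = 17294.4 Mb.
With 7% container overhead: ×1.07. → 18505.0 Mb.
At 47 Mbps: 18505.0 / 47 = 393.7 s ≈ 6.56 minutes.

6.6 minutes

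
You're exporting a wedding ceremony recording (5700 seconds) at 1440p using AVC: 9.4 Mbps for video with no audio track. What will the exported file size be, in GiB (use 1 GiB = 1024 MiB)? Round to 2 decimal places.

6.24 GiB

Total bitrate: 9.4 Mbps.
Stream data: 9.400 Mbps × 5700 s = 53580.0 Mb.
53,580 Mb = 6,697,500,000 bytes ÷ 1,073,741,824 = 6.238 GiB.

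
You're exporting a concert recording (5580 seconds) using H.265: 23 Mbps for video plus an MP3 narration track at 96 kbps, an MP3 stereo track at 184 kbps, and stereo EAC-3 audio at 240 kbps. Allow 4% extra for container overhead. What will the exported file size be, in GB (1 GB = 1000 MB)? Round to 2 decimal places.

17.06 GB

Audio total: 96 + 184 + 240 = 520 kbps = 0.520 Mbps.
Total bitrate: 23 + 0.520 = 23.520 Mbps.
Stream data: 23.520 Mbps × 5580 s = 131241.6 Mb.
With 4% container overhead: ×1.04.
136,491 Mb ÷ 8 = 17,061 MB → 17.06 GB.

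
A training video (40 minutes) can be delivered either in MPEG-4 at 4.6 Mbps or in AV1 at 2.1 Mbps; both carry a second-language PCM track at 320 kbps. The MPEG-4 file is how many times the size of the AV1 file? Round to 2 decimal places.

2.03

40 min = 2400 s
Audio: 320 kbps = 0.320 Mbps.
MPEG-4: 4.920 Mbps × 2400 s = 11808.0 Mb = 1.375 GiB.
AV1: 2.420 Mbps × 2400 s = 5808.0 Mb = 0.676 GiB.
Ratio: 1.375 / 0.676 = 2.033.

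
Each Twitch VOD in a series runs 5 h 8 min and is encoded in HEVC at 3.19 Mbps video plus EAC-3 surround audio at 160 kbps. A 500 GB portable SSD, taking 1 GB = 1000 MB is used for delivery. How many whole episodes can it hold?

64

5 h 8 min = 308 min = 18480 s
Audio: 160 kbps = 0.160 Mbps.
Total bitrate: 3.350 Mbps.
Per item: 3.350 Mbps × 18480 s = 61,908 Mb = 7,738 MB.
Capacity: 500 GB = 4,000,000 Mb; 64.61 items → 64 complete.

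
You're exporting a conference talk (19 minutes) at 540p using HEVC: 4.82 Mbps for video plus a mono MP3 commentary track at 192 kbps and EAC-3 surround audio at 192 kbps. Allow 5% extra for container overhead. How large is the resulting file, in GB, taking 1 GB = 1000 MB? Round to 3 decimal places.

0.779 GB

19 min = 1140 s
Audio total: 192 + 192 = 384 kbps = 0.384 Mbps.
Total bitrate: 4.82 + 0.384 = 5.204 Mbps.
Stream data: 5.204 Mbps × 1140 s = 5932.6 Mb.
With 5% container overhead: ×1.05.
6,229 Mb ÷ 8 = 778.6 MB → 0.7786 GB.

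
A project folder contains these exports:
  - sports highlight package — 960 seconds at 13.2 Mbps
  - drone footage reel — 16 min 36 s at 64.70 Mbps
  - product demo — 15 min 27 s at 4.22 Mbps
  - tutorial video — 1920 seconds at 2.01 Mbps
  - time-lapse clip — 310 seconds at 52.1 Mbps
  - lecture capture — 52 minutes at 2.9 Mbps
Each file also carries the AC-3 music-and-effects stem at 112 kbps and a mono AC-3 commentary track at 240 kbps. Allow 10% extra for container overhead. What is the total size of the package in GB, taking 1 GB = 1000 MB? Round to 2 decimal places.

15.53 GB

Audio total: 112 + 240 = 352 kbps = 0.352 Mbps.
sports highlight package: 13.552 Mbps × 960 s × 1.10 = 14310.9 Mb
drone footage reel: 65.052 Mbps × 996 s × 1.10 = 71271.0 Mb
product demo: 4.572 Mbps × 927 s × 1.10 = 4662.1 Mb
tutorial video: 2.362 Mbps × 1920 s × 1.10 = 4988.5 Mb
time-lapse clip: 52.452 Mbps × 310 s × 1.10 = 17886.1 Mb
lecture capture: 3.252 Mbps × 3120 s × 1.10 = 11160.9 Mb
Total: 124279.5 Mb = 15534.9 MB.
= 15.53 GB.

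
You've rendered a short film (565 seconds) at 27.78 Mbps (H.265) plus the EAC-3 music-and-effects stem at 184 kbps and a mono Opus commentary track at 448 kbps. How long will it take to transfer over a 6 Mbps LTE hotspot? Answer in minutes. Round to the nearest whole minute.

Audio total: 184 + 448 = 632 kbps = 0.632 Mbps.
Total bitrate: 28.412 Mbps.
File: 28.412 Mbps × 565 s = 16052.8 Mb.
At 6 Mbps: 16052.8 / 6 = 2675.5 s ≈ 44.6 minutes.

45 minutes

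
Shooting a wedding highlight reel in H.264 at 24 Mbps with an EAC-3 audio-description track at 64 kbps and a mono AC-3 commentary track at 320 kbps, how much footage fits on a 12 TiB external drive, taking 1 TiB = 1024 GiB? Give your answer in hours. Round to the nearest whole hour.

1202 hours

Audio total: 64 + 320 = 384 kbps = 0.384 Mbps.
Total bitrate: 24 + 0.384 = 24.384 Mbps.
Capacity: 12 TiB = 105,553,116 Mb.
Recording time: 105,553,116 / 24.384 = 4,328,786 s ≈ 1,202 hours.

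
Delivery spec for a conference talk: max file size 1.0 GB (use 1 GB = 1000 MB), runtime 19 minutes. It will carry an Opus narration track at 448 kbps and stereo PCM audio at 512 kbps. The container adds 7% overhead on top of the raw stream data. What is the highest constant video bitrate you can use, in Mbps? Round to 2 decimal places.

5.60 Mbps

Budget: 1.0 GB = 8000.0 Mb.
Stream payload after overhead: 8000.0 / 1.07 = 7476.6 Mb.
19 min = 1140 s
Total bitrate budget: 7476.6 Mb / 1140 s = 6.558 Mbps.
Audio total: 448 + 512 = 960 kbps = 0.960 Mbps.
Video: 6.558 − 0.960 = 5.598 Mbps.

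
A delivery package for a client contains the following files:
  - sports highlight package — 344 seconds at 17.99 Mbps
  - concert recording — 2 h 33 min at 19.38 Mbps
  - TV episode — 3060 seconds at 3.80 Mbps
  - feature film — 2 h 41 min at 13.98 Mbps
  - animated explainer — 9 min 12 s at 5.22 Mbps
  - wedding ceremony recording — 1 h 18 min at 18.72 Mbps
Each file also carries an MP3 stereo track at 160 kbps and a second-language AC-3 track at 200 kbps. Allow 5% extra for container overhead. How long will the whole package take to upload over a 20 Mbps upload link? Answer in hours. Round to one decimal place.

Audio total: 160 + 200 = 360 kbps = 0.360 Mbps.
sports highlight package: 18.350 Mbps × 344 s × 1.05 = 6628.0 Mb
concert recording: 19.740 Mbps × 9180 s × 1.05 = 190273.9 Mb
TV episode: 4.160 Mbps × 3060 s × 1.05 = 13366.1 Mb
feature film: 14.340 Mbps × 9660 s × 1.05 = 145450.6 Mb
animated explainer: 5.580 Mbps × 552 s × 1.05 = 3234.2 Mb
wedding ceremony recording: 19.080 Mbps × 4680 s × 1.05 = 93759.1 Mb
Total: 452711.9 Mb = 56589.0 MB.
At 20 Mbps: 452711.9 / 20 = 22636 s ≈ 6.29 hours.

6.3 hours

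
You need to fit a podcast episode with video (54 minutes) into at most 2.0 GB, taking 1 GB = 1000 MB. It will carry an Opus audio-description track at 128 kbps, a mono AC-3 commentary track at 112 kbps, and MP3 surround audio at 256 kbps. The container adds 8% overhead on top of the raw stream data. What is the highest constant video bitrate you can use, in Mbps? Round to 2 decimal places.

Budget: 2.0 GB = 16000.0 Mb.
Stream payload after overhead: 16000.0 / 1.08 = 14814.8 Mb.
54 min = 3240 s
Total bitrate budget: 14814.8 Mb / 3240 s = 4.572 Mbps.
Audio total: 128 + 112 + 256 = 496 kbps = 0.496 Mbps.
Video: 4.572 − 0.496 = 4.076 Mbps.

4.08 Mbps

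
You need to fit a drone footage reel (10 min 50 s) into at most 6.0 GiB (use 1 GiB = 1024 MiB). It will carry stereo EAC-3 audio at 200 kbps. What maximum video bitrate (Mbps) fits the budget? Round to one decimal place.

79.1 Mbps

Budget: 6.0 GiB = 51539.6 Mb.
10 min 50 s = 650 s
Total bitrate budget: 51539.6 Mb / 650 s = 79.292 Mbps.
Audio: 200 kbps = 0.200 Mbps.
Video: 79.292 − 0.200 = 79.092 Mbps.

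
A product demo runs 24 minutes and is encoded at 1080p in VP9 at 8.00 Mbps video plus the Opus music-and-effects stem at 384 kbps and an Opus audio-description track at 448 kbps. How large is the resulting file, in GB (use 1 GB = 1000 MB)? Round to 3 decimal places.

1.590 GB

24 min = 1440 s
Audio total: 384 + 448 = 832 kbps = 0.832 Mbps.
Total bitrate: 8.00 + 0.832 = 8.832 Mbps.
Stream data: 8.832 Mbps × 1440 s = 12718.1 Mb.
12,718 Mb ÷ 8 = 1,590 MB → 1.590 GB.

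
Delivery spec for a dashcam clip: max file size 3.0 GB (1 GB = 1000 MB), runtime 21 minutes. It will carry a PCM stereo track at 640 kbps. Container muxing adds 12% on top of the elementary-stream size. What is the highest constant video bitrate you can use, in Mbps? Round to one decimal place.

16.4 Mbps

Budget: 3.0 GB = 24000.0 Mb.
Stream payload after overhead: 24000.0 / 1.12 = 21428.6 Mb.
21 min = 1260 s
Total bitrate budget: 21428.6 Mb / 1260 s = 17.007 Mbps.
Audio: 640 kbps = 0.640 Mbps.
Video: 17.007 − 0.640 = 16.367 Mbps.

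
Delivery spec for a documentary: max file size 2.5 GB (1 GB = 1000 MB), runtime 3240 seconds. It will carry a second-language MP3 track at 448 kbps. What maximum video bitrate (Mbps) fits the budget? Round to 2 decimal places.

Budget: 2.5 GB = 20000.0 Mb.
Total bitrate budget: 20000.0 Mb / 3240 s = 6.173 Mbps.
Audio: 448 kbps = 0.448 Mbps.
Video: 6.173 − 0.448 = 5.725 Mbps.

5.72 Mbps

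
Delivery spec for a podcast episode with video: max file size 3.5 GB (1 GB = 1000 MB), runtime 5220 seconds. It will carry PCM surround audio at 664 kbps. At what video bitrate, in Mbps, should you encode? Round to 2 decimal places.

Budget: 3.5 GB = 28000.0 Mb.
Total bitrate budget: 28000.0 Mb / 5220 s = 5.364 Mbps.
Audio: 664 kbps = 0.664 Mbps.
Video: 5.364 − 0.664 = 4.700 Mbps.

4.70 Mbps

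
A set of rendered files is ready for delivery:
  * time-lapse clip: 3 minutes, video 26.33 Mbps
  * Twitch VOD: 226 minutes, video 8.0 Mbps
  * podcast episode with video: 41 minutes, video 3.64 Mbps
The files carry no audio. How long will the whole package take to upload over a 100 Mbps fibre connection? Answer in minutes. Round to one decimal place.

20.4 minutes

time-lapse clip: 26.330 Mbps × 180 s = 4739.4 Mb
Twitch VOD: 8.000 Mbps × 13560 s = 108480.0 Mb
podcast episode with video: 3.640 Mbps × 2460 s = 8954.4 Mb
Total: 122173.8 Mb = 15271.7 MB.
At 100 Mbps: 122173.8 / 100 = 1222 s ≈ 20.4 minutes.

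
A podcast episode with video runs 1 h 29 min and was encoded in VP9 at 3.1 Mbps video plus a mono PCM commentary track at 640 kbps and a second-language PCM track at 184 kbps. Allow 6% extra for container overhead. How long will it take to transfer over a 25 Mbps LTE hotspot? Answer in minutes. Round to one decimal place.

14.8 minutes

1 h 29 min = 89 min = 5340 s
Audio total: 640 + 184 = 824 kbps = 0.824 Mbps.
Total bitrate: 3.924 Mbps.
File: 3.924 Mbps × 5340 s = 20954.2 Mb.
With 6% container overhead: ×1.06. → 22211.4 Mb.
At 25 Mbps: 22211.4 / 25 = 888.5 s ≈ 14.8 minutes.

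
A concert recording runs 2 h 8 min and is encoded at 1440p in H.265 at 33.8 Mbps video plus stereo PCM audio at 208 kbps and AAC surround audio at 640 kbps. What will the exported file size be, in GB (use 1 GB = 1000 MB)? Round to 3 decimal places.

2 h 8 min = 128 min = 7680 s
Audio total: 208 + 640 = 848 kbps = 0.848 Mbps.
Total bitrate: 33.8 + 0.848 = 34.648 Mbps.
Stream data: 34.648 Mbps × 7680 s = 266096.6 Mb.
266,097 Mb ÷ 8 = 33,262 MB → 33.26 GB.

33.262 GB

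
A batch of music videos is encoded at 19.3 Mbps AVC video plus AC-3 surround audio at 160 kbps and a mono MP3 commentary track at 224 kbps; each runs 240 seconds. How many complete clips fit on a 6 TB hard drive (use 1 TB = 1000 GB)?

Audio total: 160 + 224 = 384 kbps = 0.384 Mbps.
Total bitrate: 19.684 Mbps.
Per item: 19.684 Mbps × 240 s = 4,724 Mb = 590.5 MB.
Capacity: 6 TB = 48,000,000 Mb; 10160.54 items → 10160 complete.

10160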